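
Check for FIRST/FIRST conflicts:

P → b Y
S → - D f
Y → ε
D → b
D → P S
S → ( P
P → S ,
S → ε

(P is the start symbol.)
A FIRST/FIRST conflict occurs when two productions N → α and N → β for the same non-terminal have FIRST(α) ∩ FIRST(β) ≠ ∅ (with ε ∈ FIRST of a nullable right-hand side, so two nullable alternatives also conflict).

FIRST sets of the non-terminals at (or reachable through a nullable prefix from) the front of some alternative:
  FIRST(S) = { '(', '-', ε }
  FIRST(P) = { '(', ',', '-', 'b' }

Productions for P:
  P → b Y: FIRST = { 'b' }
  P → S ,: FIRST = { '(', ',', '-' }
Productions for S:
  S → - D f: FIRST = { '-' }
  S → ( P: FIRST = { '(' }
  S → ε: FIRST = { ε }
Productions for D:
  D → b: FIRST = { 'b' }
  D → P S: FIRST = { '(', ',', '-', 'b' }
Y has only one production, so no FIRST/FIRST conflict is possible there.

Conflict for D: D → b and D → P S
  Overlap: { 'b' }

Answer: Yes. D → b / D → P S on { 'b' }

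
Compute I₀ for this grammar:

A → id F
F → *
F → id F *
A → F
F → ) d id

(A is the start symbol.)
{ [A → . F], [A → . id F], [A' → . A], [F → . ) d id], [F → . *], [F → . id F *] }

First, augment the grammar with A' → A
I₀ = CLOSURE({ [A' → . A] }):
  [A' → . A] has the dot before A: add [A → . id F], [A → . F]
  [A → . F] has the dot before F: add [F → . *], [F → . id F *], [F → . ) d id]
No further items can be added.

I₀ = { [A → . F], [A → . id F], [A' → . A], [F → . ) d id], [F → . *], [F → . id F *] }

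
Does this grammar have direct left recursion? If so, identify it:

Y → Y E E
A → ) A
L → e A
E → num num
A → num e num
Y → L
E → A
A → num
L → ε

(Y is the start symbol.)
Direct left recursion occurs when N → N α for some non-terminal N (the right-hand side begins with the left-hand side itself).

Y → Y E E: LEFT RECURSIVE (starts with Y)
A → ) A: starts with ')'
L → e A: starts with e
E → num num: starts with num
A → num e num: starts with num
Y → L: starts with L
E → A: starts with A
A → num: starts with num
L → ε: starts with ε

The grammar has direct left recursion on: Y.

Answer: Yes, Y is left-recursive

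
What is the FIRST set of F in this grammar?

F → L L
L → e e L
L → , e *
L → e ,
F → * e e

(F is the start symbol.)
To compute FIRST(F), examine every production with F on the left-hand side, reading each right-hand side left to right until a non-nullable symbol is reached.

FIRST sets of the other non-terminals involved (by the same procedure, iterated to a fixed point):
  FIRST(L) = { ',', 'e' }

From F → L L:
  - L is a non-terminal: add FIRST(L) \ {ε} = { ',', 'e' }
    L is not nullable, so stop
From F → * e e:
  - '*' is a terminal: add '*' and stop

Collecting: FIRST(F) = { '*', ',', 'e' }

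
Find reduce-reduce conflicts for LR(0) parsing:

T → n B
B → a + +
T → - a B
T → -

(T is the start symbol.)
No reduce-reduce conflicts

Augment with T' → T and build the canonical LR(0) collection (I0 = CLOSURE({[T' → . T]}), then GOTO on every symbol after a dot until no new states appear). It has 10 states:
  I0: { [T → . - a B], [T → . -], [T → . n B], [T' → . T] }  — shift
  I1: { [T → - . a B], [T → - .] }  — shift, reduce
  I2: { [T' → T .] }  — accept
  I3: { [B → . a + +], [T → n . B] }  — shift
  I4: { [T → n B .] }  — reduce
  I5: { [B → a . + +] }  — shift
  I6: { [B → a + . +] }  — shift
  I7: { [B → a + + .] }  — reduce
  I8: { [B → . a + +], [T → - a . B] }  — shift
  I9: { [T → - a B .] }  — reduce

No state contains more than one complete item.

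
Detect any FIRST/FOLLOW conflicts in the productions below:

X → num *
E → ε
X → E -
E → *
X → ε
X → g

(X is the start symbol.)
A FIRST/FOLLOW conflict occurs when a non-terminal N has a nullable alternative N → β (β ⇒* ε) and another alternative N → α with FIRST(α) ∩ FOLLOW(N) ≠ ∅: on such a lookahead the parser cannot decide between expanding α and letting N vanish via β.

Nullable non-terminals: E, X.
FIRST sets used below: FIRST(E) = { '*', ε }

E: nullable alternative(s) E → ε; FOLLOW(E) = { '-' }
  E → ε: FIRST \ {ε} = { } — this is the only nullable alternative, skip
  E → *: FIRST \ {ε} = { '*' } — disjoint from FOLLOW(E)

X: nullable alternative(s) X → ε; FOLLOW(X) = { $ }
  X → num *: FIRST \ {ε} = { 'num' } — disjoint from FOLLOW(X)
  X → E -: FIRST \ {ε} = { '*', '-' } — disjoint from FOLLOW(X)
  X → ε: FIRST \ {ε} = { } — this is the only nullable alternative, skip
  X → g: FIRST \ {ε} = { 'g' } — disjoint from FOLLOW(X)

No FIRST/FOLLOW conflicts found.

Answer: No FIRST/FOLLOW conflicts.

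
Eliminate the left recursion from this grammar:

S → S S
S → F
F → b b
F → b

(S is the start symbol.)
S → F S'
S' → S S'
S' → ε
F → b b
F → b

S is directly left-recursive. The standard transformation for
  A → A α₁ | ... | A α_m | β₁ | ... | β_n
is
  A  → β₁ A' | ... | β_n A'
  A' → α₁ A' | ... | α_m A' | ε

S → F becomes S → F S'
S → S S becomes S' → S S'
Add S' → ε

Productions for other non-terminals are unchanged:
  F → b b
  F → b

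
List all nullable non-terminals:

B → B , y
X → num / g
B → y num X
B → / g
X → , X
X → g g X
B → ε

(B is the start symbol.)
A non-terminal is nullable if it can derive ε (the empty string): either it has an ε-production, or it has a production whose right-hand side consists entirely of nullable non-terminals.

ε-productions: B → ε
So B is immediately nullable.
No further non-terminal can be added: every production for the remaining non-terminals contains a terminal or a non-nullable non-terminal.
Nullable = { 'B' }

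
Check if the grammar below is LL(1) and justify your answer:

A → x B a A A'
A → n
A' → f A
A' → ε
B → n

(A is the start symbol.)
A grammar is LL(1) if for each non-terminal N with multiple productions, the predict sets of those productions are pairwise disjoint, where PREDICT(N → α) = (FIRST(α) \ {ε}) ∪ (FOLLOW(N) if α ⇒* ε).

Relevant sets:
  FOLLOW(A') = { $, 'f' }

For A:
  PREDICT(A → x B a A A') = { 'x' }
  PREDICT(A → n) = { 'n' }
For A':
  PREDICT(A' → f A) = { 'f' }
  PREDICT(A' → ε) = { $, 'f' }
B has a single production, so nothing to check there.

Conflict found: Predict set conflict for A': { 'f' }
The grammar is NOT LL(1).

Answer: No. Predict set conflict for A': { 'f' }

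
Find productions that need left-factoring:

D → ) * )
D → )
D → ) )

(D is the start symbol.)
Left-factoring is needed when two productions for the same non-terminal
share a common prefix on the right-hand side.

Productions for D:
  D → ) * )
  D → )
  D → ) )

Found common prefix ')' in productions for D

Answer: Yes, D has productions with common prefix ')'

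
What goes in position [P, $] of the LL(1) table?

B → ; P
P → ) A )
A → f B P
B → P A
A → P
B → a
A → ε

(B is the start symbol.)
Empty (error entry)

To find M[P, $], we find productions for P where $ is in the predict set (PREDICT(N → α) = (FIRST(α) \ {ε}) ∪ (FOLLOW(N) if α ⇒* ε)).

P → ) A ): PREDICT = { ')' }

M[P, $] is empty (no production applies)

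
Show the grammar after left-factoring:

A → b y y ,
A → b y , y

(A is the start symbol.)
A → b y A'
A' → y ,
A' → , y

Left-factoring transforms A → αβ₁ | αβ₂ into A → αA' and A' → β₁ | β₂
(α is the longest common prefix among the alternatives). Repeat until
no nonterminal has two alternatives with a common prefix.

Round 1: A has alternatives sharing prefix 'b y'. Introduce A': A → b y A'
  Add: A' → y ,
  Add: A' → , y

No remaining common prefixes — done.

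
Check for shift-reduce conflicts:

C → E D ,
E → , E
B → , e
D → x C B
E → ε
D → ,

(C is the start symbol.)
Yes — I0: [E → .] vs [E → . , E]; I1: [E → .] vs [E → . , E]; I6: [E → .] vs [E → . , E]

Augment with C' → C and build the canonical LR(0) collection (I0 = CLOSURE({[C' → . C]}), then GOTO on every symbol after a dot until no new states appear). It has 13 states:
  I0: { [C → . E D ,], [C' → . C], [E → . , E], [E → .] }  — shift, reduce
  I1: { [E → , . E], [E → . , E], [E → .] }  — shift, reduce
  I2: { [C' → C .] }  — accept
  I3: { [C → E . D ,], [D → . ,], [D → . x C B] }  — shift
  I4: { [D → , .] }  — reduce
  I5: { [C → E D . ,] }  — shift
  I6: { [C → . E D ,], [D → x . C B], [E → . , E], [E → .] }  — shift, reduce
  I7: { [B → . , e], [D → x C . B] }  — shift
  I8: { [B → , . e] }  — shift
  I9: { [D → x C B .] }  — reduce
  I10: { [B → , e .] }  — reduce
  I11: { [C → E D , .] }  — reduce
  I12: { [E → , E .] }  — reduce

I0 contains reduce item [E → .] and shift item [E → . , E] — shift-reduce conflict.
I1 contains reduce item [E → .] and shift item [E → . , E] — shift-reduce conflict.
I6 contains reduce item [E → .] and shift item [E → . , E] — shift-reduce conflict.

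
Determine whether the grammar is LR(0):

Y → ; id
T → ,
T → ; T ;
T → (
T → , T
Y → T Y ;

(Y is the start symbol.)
Augment with Y' → Y and build the canonical LR(0) collection (I0 = CLOSURE({[Y' → . Y]}), then GOTO on every symbol after a dot until no new states appear). It has 13 states:
  I0: { [T → . (], [T → . , T], [T → . ,], [T → . ; T ;], [Y → . ; id], [Y → . T Y ;], [Y' → . Y] }  — shift
  I1: { [T → ( .] }  — reduce
  I2: { [T → , . T], [T → , .], [T → . (], [T → . , T], [T → . ,], [T → . ; T ;] }  — shift, reduce
  I3: { [T → . (], [T → . , T], [T → . ,], [T → . ; T ;], [T → ; . T ;], [Y → ; . id] }  — shift
  I4: { [T → . (], [T → . , T], [T → . ,], [T → . ; T ;], [Y → . ; id], [Y → . T Y ;], [Y → T . Y ;] }  — shift
  I5: { [Y' → Y .] }  — accept
  I6: { [Y → T Y . ;] }  — shift
  I7: { [Y → T Y ; .] }  — reduce
  I8: { [T → . (], [T → . , T], [T → . ,], [T → . ; T ;], [T → ; . T ;] }  — shift
  I9: { [T → ; T . ;] }  — shift
  I10: { [Y → ; id .] }  — reduce
  I11: { [T → ; T ; .] }  — reduce
  I12: { [T → , T .] }  — reduce

Conflict in state I2:
  Shift-reduce conflict between [T → , .] and [T → . (]
So the grammar is NOT LR(0).

Answer: No. Shift-reduce conflict between [T → , .] and [T → . (]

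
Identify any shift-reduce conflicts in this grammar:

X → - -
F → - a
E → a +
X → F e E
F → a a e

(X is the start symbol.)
No shift-reduce conflicts

A shift-reduce conflict occurs when an LR(0) state has both:
  - a complete (reduce) item [A → α .] (dot at the end), and
  - a shift item [B → β . c γ] (dot before a terminal).

Augment with X' → X and build the canonical LR(0) collection (I0 = CLOSURE({[X' → . X]}), then GOTO on every symbol after a dot until no new states appear). It has 13 states:
  I0: { [F → . - a], [F → . a a e], [X → . - -], [X → . F e E], [X' → . X] }  — shift
  I1: { [F → - . a], [X → - . -] }  — shift
  I2: { [X → F . e E] }  — shift
  I3: { [X' → X .] }  — accept
  I4: { [F → a . a e] }  — shift
  I5: { [F → a a . e] }  — shift
  I6: { [F → a a e .] }  — reduce
  I7: { [E → . a +], [X → F e . E] }  — shift
  I8: { [X → F e E .] }  — reduce
  I9: { [E → a . +] }  — shift
  I10: { [E → a + .] }  — reduce
  I11: { [X → - - .] }  — reduce
  I12: { [F → - a .] }  — reduce

No state contains both a complete item and a shift item.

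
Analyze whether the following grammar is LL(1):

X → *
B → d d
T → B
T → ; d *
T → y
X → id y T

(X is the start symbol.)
A grammar is LL(1) if for each non-terminal N with multiple productions, the predict sets of those productions are pairwise disjoint, where PREDICT(N → α) = (FIRST(α) \ {ε}) ∪ (FOLLOW(N) if α ⇒* ε).

Relevant sets:
  FIRST(B) = { 'd' }

For X:
  PREDICT(X → '*') = { '*' }
  PREDICT(X → id y T) = { 'id' }
For T:
  PREDICT(T → B) = { 'd' }
  PREDICT(T → ';' d '*') = { ';' }
  PREDICT(T → y) = { 'y' }
B has a single production, so nothing to check there.

All predict sets are disjoint. The grammar IS LL(1).

Answer: Yes, the grammar is LL(1).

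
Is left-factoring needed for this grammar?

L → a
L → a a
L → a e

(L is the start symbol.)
Yes, L has productions with common prefix 'a'

Left-factoring is needed when two productions for the same non-terminal
share a common prefix on the right-hand side.

Productions for L:
  L → a
  L → a a
  L → a e

Found common prefix 'a' in productions for L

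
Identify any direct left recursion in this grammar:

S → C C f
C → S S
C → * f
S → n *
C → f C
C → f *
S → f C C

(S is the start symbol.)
S → C C f: starts with C
C → S S: starts with S
C → * f: starts with '*'
S → n *: starts with n
C → f C: starts with f
C → f *: starts with f
S → f C C: starts with f

No direct left recursion found.

Answer: No direct left recursion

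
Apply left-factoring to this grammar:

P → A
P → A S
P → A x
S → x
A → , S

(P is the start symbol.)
P → A P'
P' → ε
P' → S
P' → x
S → x
A → , S

Left-factoring transforms A → αβ₁ | αβ₂ into A → αA' and A' → β₁ | β₂
(α is the longest common prefix among the alternatives). Repeat until
no nonterminal has two alternatives with a common prefix.

Round 1: P has alternatives sharing prefix 'A'. Introduce P': P → A P'
  Add: P' → ε
  Add: P' → S
  Add: P' → x

No remaining common prefixes — done.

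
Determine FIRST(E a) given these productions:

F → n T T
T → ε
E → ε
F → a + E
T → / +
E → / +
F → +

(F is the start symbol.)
{ '/', 'a' }

FIRST sets of the non-terminals involved (from the grammar, by fixed-point iteration):
  FIRST(E) = { '/', ε }

To compute FIRST(E a), process the symbols left to right:
Symbol E is a non-terminal. Add FIRST(E) \ {ε} = { '/' }
E is nullable (ε ∈ FIRST(E)), continue to the next symbol.
Symbol a is a terminal. Add 'a' and stop.
FIRST(E a) = { '/', 'a' }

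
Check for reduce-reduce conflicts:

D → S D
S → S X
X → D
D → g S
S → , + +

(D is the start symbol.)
Yes — I8: [D → S D .] vs [X → D .]

A reduce-reduce conflict occurs when an LR(0) state has two complete items [A → α .] and [B → β .] — both call for a reduction, and with no lookahead the parser cannot choose between them.

Augment with D' → D and build the canonical LR(0) collection (I0 = CLOSURE({[D' → . D]}), then GOTO on every symbol after a dot until no new states appear). It has 11 states:
  I0: { [D → . S D], [D → . g S], [D' → . D], [S → . , + +], [S → . S X] }  — shift
  I1: { [S → , . + +] }  — shift
  I2: { [D' → D .] }  — accept
  I3: { [D → . S D], [D → . g S], [D → S . D], [S → . , + +], [S → . S X], [S → S . X], [X → . D] }  — shift
  I4: { [D → g . S], [S → . , + +], [S → . S X] }  — shift
  I5: { [D → . S D], [D → . g S], [D → g S .], [S → . , + +], [S → . S X], [S → S . X], [X → . D] }  — shift, reduce
  I6: { [X → D .] }  — reduce
  I7: { [S → S X .] }  — reduce
  I8: { [D → S D .], [X → D .] }  — 2 reduces
  I9: { [S → , + . +] }  — shift
  I10: { [S → , + + .] }  — reduce

I8 contains complete items [D → S D .], [X → D .] — reduce-reduce conflict.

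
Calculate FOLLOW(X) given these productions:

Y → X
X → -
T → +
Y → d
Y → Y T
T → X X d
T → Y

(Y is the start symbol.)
To compute FOLLOW(X), find every occurrence of X on a right-hand side N → α X β: add FIRST(β) \ {ε}, and if β is empty or nullable also add FOLLOW(N). Iterate to a fixed point.

In Y → X: X is at the end, add FOLLOW(Y)
In T → X X d: X is followed by X d, add FIRST(X d) \ {ε} = { '-' }
In T → X X d: X is followed by d, add FIRST(d) \ {ε} = { 'd' }

The FOLLOW sets referred to above (computed the same way, to a fixed point):
  FOLLOW(Y) = { $, '+', '-', 'd' }

Taking the union: FOLLOW(X) = { $, '+', '-', 'd' }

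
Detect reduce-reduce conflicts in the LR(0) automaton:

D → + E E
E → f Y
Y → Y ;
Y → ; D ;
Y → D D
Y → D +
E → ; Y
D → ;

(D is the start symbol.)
No reduce-reduce conflicts

A reduce-reduce conflict occurs when an LR(0) state has two complete items [A → α .] and [B → β .] — both call for a reduction, and with no lookahead the parser cannot choose between them.

Augment with D' → D and build the canonical LR(0) collection (I0 = CLOSURE({[D' → . D]}), then GOTO on every symbol after a dot until no new states appear). It has 17 states:
  I0: { [D → . + E E], [D → . ;], [D' → . D] }  — shift
  I1: { [D → + . E E], [E → . ; Y], [E → . f Y] }  — shift
  I2: { [D → ; .] }  — reduce
  I3: { [D' → D .] }  — accept
  I4: { [D → . + E E], [D → . ;], [E → ; . Y], [Y → . ; D ;], [Y → . D +], [Y → . D D], [Y → . Y ;] }  — shift
  I5: { [D → + E . E], [E → . ; Y], [E → . f Y] }  — shift
  I6: { [D → . + E E], [D → . ;], [E → f . Y], [Y → . ; D ;], [Y → . D +], [Y → . D D], [Y → . Y ;] }  — shift
  I7: { [D → . + E E], [D → . ;], [D → ; .], [Y → ; . D ;] }  — shift, reduce
  I8: { [D → . + E E], [D → . ;], [Y → D . +], [Y → D . D] }  — shift
  I9: { [E → f Y .], [Y → Y . ;] }  — shift, reduce
  I10: { [Y → Y ; .] }  — reduce
  I11: { [D → + . E E], [E → . ; Y], [E → . f Y], [Y → D + .] }  — shift, reduce
  I12: { [Y → D D .] }  — reduce
  I13: { [Y → ; D . ;] }  — shift
  I14: { [Y → ; D ; .] }  — reduce
  I15: { [D → + E E .] }  — reduce
  I16: { [E → ; Y .], [Y → Y . ;] }  — shift, reduce

No state contains more than one complete item.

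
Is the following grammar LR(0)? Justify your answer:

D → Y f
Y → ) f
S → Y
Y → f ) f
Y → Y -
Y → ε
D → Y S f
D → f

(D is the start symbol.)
No. Shift-reduce conflict between [Y → .] and [D → . f]

Augment with D' → D and build the canonical LR(0) collection (I0 = CLOSURE({[D' → . D]}), then GOTO on every symbol after a dot until no new states appear). It has 13 states:
  I0: { [D → . Y S f], [D → . Y f], [D → . f], [D' → . D], [Y → . ) f], [Y → . Y -], [Y → . f ) f], [Y → .] }  — shift, reduce
  I1: { [Y → ) . f] }  — shift
  I2: { [D' → D .] }  — accept
  I3: { [D → Y . S f], [D → Y . f], [S → . Y], [Y → . ) f], [Y → . Y -], [Y → . f ) f], [Y → .], [Y → Y . -] }  — shift, reduce
  I4: { [D → f .], [Y → f . ) f] }  — shift, reduce
  I5: { [Y → f ) . f] }  — shift
  I6: { [Y → f ) f .] }  — reduce
  I7: { [Y → Y - .] }  — reduce
  I8: { [D → Y S . f] }  — shift
  I9: { [S → Y .], [Y → Y . -] }  — shift, reduce
  I10: { [D → Y f .], [Y → f . ) f] }  — shift, reduce
  I11: { [D → Y S f .] }  — reduce
  I12: { [Y → ) f .] }  — reduce

Conflict in state I0:
  Shift-reduce conflict between [Y → .] and [D → . f]
So the grammar is NOT LR(0).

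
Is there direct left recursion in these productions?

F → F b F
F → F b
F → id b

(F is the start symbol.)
Yes, F is left-recursive

F → F b F: LEFT RECURSIVE (starts with F)
F → F b: LEFT RECURSIVE (starts with F)
F → id b: starts with id

The grammar has direct left recursion on: F.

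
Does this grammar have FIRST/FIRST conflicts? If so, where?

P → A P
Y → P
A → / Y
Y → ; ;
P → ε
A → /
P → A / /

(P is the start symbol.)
Yes. P → A P / P → A '/' '/' on { '/' }; A → '/' Y / A → '/' on { '/' }

FIRST sets of the non-terminals at (or reachable through a nullable prefix from) the front of some alternative:
  FIRST(A) = { '/' }
  FIRST(P) = { '/', ε }

Productions for P:
  P → A P: FIRST = { '/' }
  P → ε: FIRST = { ε }
  P → A / /: FIRST = { '/' }
Productions for Y:
  Y → P: FIRST = { '/', ε }
  Y → ; ;: FIRST = { ';' }
Productions for A:
  A → / Y: FIRST = { '/' }
  A → /: FIRST = { '/' }

Conflict for P: P → A P and P → A / /
  Overlap: { '/' }
Conflict for A: A → / Y and A → /
  Overlap: { '/' }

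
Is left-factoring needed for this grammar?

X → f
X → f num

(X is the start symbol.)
Left-factoring is needed when two productions for the same non-terminal
share a common prefix on the right-hand side.

Productions for X:
  X → f
  X → f num

Found common prefix 'f' in productions for X

Answer: Yes, X has productions with common prefix 'f'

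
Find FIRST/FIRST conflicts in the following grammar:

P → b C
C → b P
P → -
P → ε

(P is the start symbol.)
Productions for P:
  P → b C: FIRST = { 'b' }
  P → -: FIRST = { '-' }
  P → ε: FIRST = { ε }
C has only one production, so no FIRST/FIRST conflict is possible there.

All alternatives of each non-terminal have pairwise disjoint FIRST sets.

Answer: No FIRST/FIRST conflicts.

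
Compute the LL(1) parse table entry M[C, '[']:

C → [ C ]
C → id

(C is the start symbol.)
C → [ C ]

To find M[C, '['], we find productions for C where '[' is in the predict set (PREDICT(N → α) = (FIRST(α) \ {ε}) ∪ (FOLLOW(N) if α ⇒* ε)).

C → [ C ]: PREDICT = { '[' }
  '[' is in predict set, so this production goes in M[C, '[']
C → id: PREDICT = { 'id' }

M[C, '['] = C → [ C ]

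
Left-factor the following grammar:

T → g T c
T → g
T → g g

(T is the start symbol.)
T → g T'
T' → T c
T' → ε
T' → g

Left-factoring transforms A → αβ₁ | αβ₂ into A → αA' and A' → β₁ | β₂
(α is the longest common prefix among the alternatives). Repeat until
no nonterminal has two alternatives with a common prefix.

Round 1: T has alternatives sharing prefix 'g'. Introduce T': T → g T'
  Add: T' → T c
  Add: T' → ε
  Add: T' → g

No remaining common prefixes — done.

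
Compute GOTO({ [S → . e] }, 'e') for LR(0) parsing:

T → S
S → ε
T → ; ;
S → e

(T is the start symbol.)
{ [S → e .] }

GOTO(I, 'e') = CLOSURE({ [A → αX.β] : [A → α.Xβ] ∈ I, X = 'e' })

Items with dot before 'e', with the dot advanced:
  [S → . e] → [S → e .]
Closure adds nothing (no advanced item has the dot before a non-terminal).

GOTO = { [S → e .] }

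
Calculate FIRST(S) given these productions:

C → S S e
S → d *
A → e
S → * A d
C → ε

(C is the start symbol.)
From S → d *:
  - d is a terminal: add 'd' and stop
From S → * A d:
  - '*' is a terminal: add '*' and stop

Collecting: FIRST(S) = { '*', 'd' }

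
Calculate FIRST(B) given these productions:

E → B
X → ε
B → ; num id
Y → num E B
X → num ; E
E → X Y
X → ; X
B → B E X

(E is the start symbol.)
{ ';' }

To compute FIRST(B), examine every production with B on the left-hand side, reading each right-hand side left to right until a non-nullable symbol is reached.

From B → ; num id:
  - ';' is a terminal: add ';' and stop
From B → B E X:
  - B is the symbol being defined: contributes nothing new
    B is not nullable, so stop

Collecting: FIRST(B) = { ';' }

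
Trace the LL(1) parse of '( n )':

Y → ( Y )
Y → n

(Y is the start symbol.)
Stack is shown with the top on the left.

Stack    Input    Action
------------------------
Y $      ( n ) $  output Y → ( Y )
( Y ) $  ( n ) $  match '('
Y ) $    n ) $    output Y → n
n ) $    n ) $    match 'n'
) $      ) $      match ')'
$        $        accept

The string is accepted.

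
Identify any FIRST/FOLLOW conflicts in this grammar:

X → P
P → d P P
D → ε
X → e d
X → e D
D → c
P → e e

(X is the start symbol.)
No FIRST/FOLLOW conflicts.

A FIRST/FOLLOW conflict occurs when a non-terminal N has a nullable alternative N → β (β ⇒* ε) and another alternative N → α with FIRST(α) ∩ FOLLOW(N) ≠ ∅: on such a lookahead the parser cannot decide between expanding α and letting N vanish via β.

Nullable non-terminals: D.

D: nullable alternative(s) D → ε; FOLLOW(D) = { $ }
  D → ε: FIRST \ {ε} = { } — this is the only nullable alternative, skip
  D → c: FIRST \ {ε} = { 'c' } — disjoint from FOLLOW(D)

P, X have no nullable alternative, so no FIRST/FOLLOW check is needed there.

No FIRST/FOLLOW conflicts found.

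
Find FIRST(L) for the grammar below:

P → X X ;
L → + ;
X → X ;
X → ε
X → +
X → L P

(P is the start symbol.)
{ '+' }

To compute FIRST(L), examine every production with L on the left-hand side, reading each right-hand side left to right until a non-nullable symbol is reached.

From L → + ;:
  - '+' is a terminal: add '+' and stop

Collecting: FIRST(L) = { '+' }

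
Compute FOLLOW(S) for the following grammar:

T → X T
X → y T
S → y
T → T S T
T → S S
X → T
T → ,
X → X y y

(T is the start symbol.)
{ $, ',', 'y' }

To compute FOLLOW(S), find every occurrence of S on a right-hand side N → α S β: add FIRST(β) \ {ε}, and if β is empty or nullable also add FOLLOW(N). Iterate to a fixed point.

In T → T S T: S is followed by T, add FIRST(T) \ {ε} = { ',', 'y' }
In T → S S: S is followed by S, add FIRST(S) \ {ε} = { 'y' }
In T → S S: S is at the end, add FOLLOW(T)

The FOLLOW sets referred to above (computed the same way, to a fixed point):
  FOLLOW(T) = { $, ',', 'y' }

Taking the union: FOLLOW(S) = { $, ',', 'y' }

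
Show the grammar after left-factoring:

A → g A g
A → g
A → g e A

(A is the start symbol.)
Left-factoring transforms A → αβ₁ | αβ₂ into A → αA' and A' → β₁ | β₂
(α is the longest common prefix among the alternatives). Repeat until
no nonterminal has two alternatives with a common prefix.

Round 1: A has alternatives sharing prefix 'g'. Introduce A': A → g A'
  Add: A' → A g
  Add: A' → ε
  Add: A' → e A

No remaining common prefixes — done.

Resulting grammar:
A → g A'
A' → A g
A' → ε
A' → e A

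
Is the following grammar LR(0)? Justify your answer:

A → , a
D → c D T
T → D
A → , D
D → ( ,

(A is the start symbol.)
Yes, the grammar is LR(0)

A grammar is LR(0) if no state in the canonical LR(0) collection has:
  - both a shift item (dot before a terminal) and a complete item (shift-reduce conflict), or
  - two or more complete items (reduce-reduce conflict; the accept item [A' → A .] counts as a complete item here).

Augment with A' → A and build the canonical LR(0) collection (I0 = CLOSURE({[A' → . A]}), then GOTO on every symbol after a dot until no new states appear). It has 11 states:
  I0: { [A → . , D], [A → . , a], [A' → . A] }  — shift
  I1: { [A → , . D], [A → , . a], [D → . ( ,], [D → . c D T] }  — shift
  I2: { [A' → A .] }  — accept
  I3: { [D → ( . ,] }  — shift
  I4: { [A → , D .] }  — reduce
  I5: { [A → , a .] }  — reduce
  I6: { [D → . ( ,], [D → . c D T], [D → c . D T] }  — shift
  I7: { [D → . ( ,], [D → . c D T], [D → c D . T], [T → . D] }  — shift
  I8: { [T → D .] }  — reduce
  I9: { [D → c D T .] }  — reduce
  I10: { [D → ( , .] }  — reduce

Every state is either a pure shift/goto state or contains exactly one complete item and nothing to shift — no conflicts. The grammar is LR(0).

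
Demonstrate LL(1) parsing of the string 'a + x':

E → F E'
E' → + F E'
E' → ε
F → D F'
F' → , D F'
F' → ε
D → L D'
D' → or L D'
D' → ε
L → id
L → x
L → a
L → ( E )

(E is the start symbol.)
LL(1) parsing maintains a stack (initially the start symbol over $) and the input. At each step: if the stack top is a terminal, match it against the current input token; if it is a non-terminal N, replace it with the RHS of M[N, lookahead] (the unique production whose predict set contains the lookahead).

Stack is shown with the top on the left.

Stack         Input    Action
-----------------------------
E $           a + x $  output E → F E'
F E' $        a + x $  output F → D F'
D F' E' $     a + x $  output D → L D'
L D' F' E' $  a + x $  output L → a
a D' F' E' $  a + x $  match 'a'
D' F' E' $    + x $    output D' → ε
F' E' $       + x $    output F' → ε
E' $          + x $    output E' → + F E'
+ F E' $      + x $    match '+'
F E' $        x $      output F → D F'
D F' E' $     x $      output D → L D'
L D' F' E' $  x $      output L → x
x D' F' E' $  x $      match 'x'
D' F' E' $    $        output D' → ε
F' E' $       $        output F' → ε
E' $          $        output E' → ε
$             $        accept

The string is accepted.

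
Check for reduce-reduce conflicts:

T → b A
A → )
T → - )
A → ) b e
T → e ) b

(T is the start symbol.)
No reduce-reduce conflicts

A reduce-reduce conflict occurs when an LR(0) state has two complete items [A → α .] and [B → β .] — both call for a reduction, and with no lookahead the parser cannot choose between them.

Augment with T' → T and build the canonical LR(0) collection (I0 = CLOSURE({[T' → . T]}), then GOTO on every symbol after a dot until no new states appear). It has 12 states:
  I0: { [T → . - )], [T → . b A], [T → . e ) b], [T' → . T] }  — shift
  I1: { [T → - . )] }  — shift
  I2: { [T' → T .] }  — accept
  I3: { [A → . ) b e], [A → . )], [T → b . A] }  — shift
  I4: { [T → e . ) b] }  — shift
  I5: { [T → e ) . b] }  — shift
  I6: { [T → e ) b .] }  — reduce
  I7: { [A → ) . b e], [A → ) .] }  — shift, reduce
  I8: { [T → b A .] }  — reduce
  I9: { [A → ) b . e] }  — shift
  I10: { [A → ) b e .] }  — reduce
  I11: { [T → - ) .] }  — reduce

No state contains more than one complete item.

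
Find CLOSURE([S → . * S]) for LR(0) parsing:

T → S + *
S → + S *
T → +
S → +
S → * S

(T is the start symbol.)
Start with: [S → . * S]
The dot precedes the terminal '*', so nothing is added.

CLOSURE = { [S → . * S] }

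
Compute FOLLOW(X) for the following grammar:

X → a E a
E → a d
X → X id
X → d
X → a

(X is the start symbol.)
{ $, 'id' }

To compute FOLLOW(X), find every occurrence of X on a right-hand side N → α X β: add FIRST(β) \ {ε}, and if β is empty or nullable also add FOLLOW(N). Iterate to a fixed point.

X is the start symbol, so $ ∈ FOLLOW(X).
In X → X id: X is followed by id, add FIRST(id) \ {ε} = { 'id' }

Taking the union: FOLLOW(X) = { $, 'id' }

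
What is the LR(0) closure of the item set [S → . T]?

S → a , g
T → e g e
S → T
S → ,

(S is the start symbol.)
{ [S → . T], [T → . e g e] }

Start with: [S → . T]
  [S → . T] has the dot before T: add [T → . e g e]
No further items can be added.

CLOSURE = { [S → . T], [T → . e g e] }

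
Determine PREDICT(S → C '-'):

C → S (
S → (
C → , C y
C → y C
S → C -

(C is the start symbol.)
PREDICT(S → C '-') = (FIRST(RHS) \ {ε}) ∪ (FOLLOW(S) if ε ∈ FIRST(RHS), i.e. RHS ⇒* ε)
FIRST(C) = { '(', ',', 'y' }
FIRST(C '-') = { '(', ',', 'y' }
ε ∉ FIRST(C '-'), so FOLLOW(S) is not added.
PREDICT(S → C '-') = { '(', ',', 'y' }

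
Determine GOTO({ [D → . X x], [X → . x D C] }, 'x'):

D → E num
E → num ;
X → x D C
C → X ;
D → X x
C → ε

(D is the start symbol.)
GOTO(I, 'x') = CLOSURE({ [A → αX.β] : [A → α.Xβ] ∈ I, X = 'x' })

Items with dot before 'x', with the dot advanced:
  [X → . x D C] → [X → x . D C]
Closure of the advanced items:
  [X → x . D C] has the dot before D: add [D → . E num], [D → . X x]
  [D → . E num] has the dot before E: add [E → . num ;]
  [D → . X x] has the dot before X: add [X → . x D C]

GOTO = { [D → . E num], [D → . X x], [E → . num ;], [X → . x D C], [X → x . D C] }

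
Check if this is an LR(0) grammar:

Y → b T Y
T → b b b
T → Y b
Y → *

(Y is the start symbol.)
No. Shift-reduce conflict between [T → b b b .] and [T → . b b b]

Augment with Y' → Y and build the canonical LR(0) collection (I0 = CLOSURE({[Y' → . Y]}), then GOTO on every symbol after a dot until no new states appear). It has 11 states:
  I0: { [Y → . *], [Y → . b T Y], [Y' → . Y] }  — shift
  I1: { [Y → * .] }  — reduce
  I2: { [Y' → Y .] }  — accept
  I3: { [T → . Y b], [T → . b b b], [Y → . *], [Y → . b T Y], [Y → b . T Y] }  — shift
  I4: { [Y → . *], [Y → . b T Y], [Y → b T . Y] }  — shift
  I5: { [T → Y . b] }  — shift
  I6: { [T → . Y b], [T → . b b b], [T → b . b b], [Y → . *], [Y → . b T Y], [Y → b . T Y] }  — shift
  I7: { [T → . Y b], [T → . b b b], [T → b . b b], [T → b b . b], [Y → . *], [Y → . b T Y], [Y → b . T Y] }  — shift
  I8: { [T → . Y b], [T → . b b b], [T → b . b b], [T → b b . b], [T → b b b .], [Y → . *], [Y → . b T Y], [Y → b . T Y] }  — shift, reduce
  I9: { [T → Y b .] }  — reduce
  I10: { [Y → b T Y .] }  — reduce

Conflict in state I8:
  Shift-reduce conflict between [T → b b b .] and [T → . b b b]
So the grammar is NOT LR(0).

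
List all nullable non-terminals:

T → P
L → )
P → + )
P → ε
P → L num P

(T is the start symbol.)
A non-terminal is nullable if it can derive ε (the empty string): either it has an ε-production, or it has a production whose right-hand side consists entirely of nullable non-terminals.

ε-productions: P → ε
So P is immediately nullable.
T → P: every symbol on the right is nullable, so T is nullable too.
No further non-terminal can be added: every production for the remaining non-terminals contains a terminal or a non-nullable non-terminal.
Nullable = { 'P', 'T' }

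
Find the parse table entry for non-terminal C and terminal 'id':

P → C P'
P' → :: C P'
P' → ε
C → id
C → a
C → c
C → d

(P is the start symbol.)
C → id

To find M[C, 'id'], we find productions for C where 'id' is in the predict set (PREDICT(N → α) = (FIRST(α) \ {ε}) ∪ (FOLLOW(N) if α ⇒* ε)).

C → id: PREDICT = { 'id' }
  'id' is in predict set, so this production goes in M[C, 'id']
C → a: PREDICT = { 'a' }
C → c: PREDICT = { 'c' }
C → d: PREDICT = { 'd' }

M[C, 'id'] = C → id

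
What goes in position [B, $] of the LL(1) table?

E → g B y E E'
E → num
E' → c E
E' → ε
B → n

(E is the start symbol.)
To find M[B, $], we find productions for B where $ is in the predict set (PREDICT(N → α) = (FIRST(α) \ {ε}) ∪ (FOLLOW(N) if α ⇒* ε)).

B → n: PREDICT = { 'n' }

M[B, $] is empty (no production applies)

Answer: Empty (error entry)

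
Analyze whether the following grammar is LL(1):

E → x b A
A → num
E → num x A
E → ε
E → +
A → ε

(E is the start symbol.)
A grammar is LL(1) if for each non-terminal N with multiple productions, the predict sets of those productions are pairwise disjoint, where PREDICT(N → α) = (FIRST(α) \ {ε}) ∪ (FOLLOW(N) if α ⇒* ε).

Relevant sets:
  FOLLOW(E) = { $ }
  FOLLOW(A) = { $ }

For E:
  PREDICT(E → x b A) = { 'x' }
  PREDICT(E → num x A) = { 'num' }
  PREDICT(E → ε) = { $ }
  PREDICT(E → '+') = { '+' }
For A:
  PREDICT(A → num) = { 'num' }
  PREDICT(A → ε) = { $ }

All predict sets are disjoint. The grammar IS LL(1).

Answer: Yes, the grammar is LL(1).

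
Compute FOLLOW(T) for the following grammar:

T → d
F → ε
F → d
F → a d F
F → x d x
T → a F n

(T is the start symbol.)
To compute FOLLOW(T), find every occurrence of T on a right-hand side N → α T β: add FIRST(β) \ {ε}, and if β is empty or nullable also add FOLLOW(N). Iterate to a fixed point.

T is the start symbol, so $ ∈ FOLLOW(T).
T does not occur on any right-hand side.

Taking the union: FOLLOW(T) = { $ }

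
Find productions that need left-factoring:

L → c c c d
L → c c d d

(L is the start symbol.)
Left-factoring is needed when two productions for the same non-terminal
share a common prefix on the right-hand side.

Productions for L:
  L → c c c d
  L → c c d d

Found common prefix 'c c' in productions for L

Answer: Yes, L has productions with common prefix 'c c'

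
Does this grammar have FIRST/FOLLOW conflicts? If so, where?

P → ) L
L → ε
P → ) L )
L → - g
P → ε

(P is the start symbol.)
Nullable non-terminals: L, P.

L: nullable alternative(s) L → ε; FOLLOW(L) = { $, ')' }
  L → ε: FIRST \ {ε} = { } — this is the only nullable alternative, skip
  L → - g: FIRST \ {ε} = { '-' } — disjoint from FOLLOW(L)

P: nullable alternative(s) P → ε; FOLLOW(P) = { $ }
  P → ) L: FIRST \ {ε} = { ')' } — disjoint from FOLLOW(P)
  P → ) L ): FIRST \ {ε} = { ')' } — disjoint from FOLLOW(P)
  P → ε: FIRST \ {ε} = { } — this is the only nullable alternative, skip

No FIRST/FOLLOW conflicts found.

Answer: No FIRST/FOLLOW conflicts.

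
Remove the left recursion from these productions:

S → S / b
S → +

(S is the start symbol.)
S → + S'
S' → / b S'
S' → ε

S is directly left-recursive. The standard transformation for
  A → A α₁ | ... | A α_m | β₁ | ... | β_n
is
  A  → β₁ A' | ... | β_n A'
  A' → α₁ A' | ... | α_m A' | ε

S → + becomes S → + S'
S → S / b becomes S' → / b S'
Add S' → ε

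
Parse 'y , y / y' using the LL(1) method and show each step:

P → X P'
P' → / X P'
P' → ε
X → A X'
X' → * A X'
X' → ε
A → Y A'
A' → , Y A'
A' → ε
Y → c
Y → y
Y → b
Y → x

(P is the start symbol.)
Stack is shown with the top on the left.

Stack           Input        Action
-----------------------------------
P $             y , y / y $  output P → X P'
X P' $          y , y / y $  output X → A X'
A X' P' $       y , y / y $  output A → Y A'
Y A' X' P' $    y , y / y $  output Y → y
y A' X' P' $    y , y / y $  match 'y'
A' X' P' $      , y / y $    output A' → , Y A'
, Y A' X' P' $  , y / y $    match ','
Y A' X' P' $    y / y $      output Y → y
y A' X' P' $    y / y $      match 'y'
A' X' P' $      / y $        output A' → ε
X' P' $         / y $        output X' → ε
P' $            / y $        output P' → / X P'
/ X P' $        / y $        match '/'
X P' $          y $          output X → A X'
A X' P' $       y $          output A → Y A'
Y A' X' P' $    y $          output Y → y
y A' X' P' $    y $          match 'y'
A' X' P' $      $            output A' → ε
X' P' $         $            output X' → ε
P' $            $            output P' → ε
$               $            accept

The string is accepted.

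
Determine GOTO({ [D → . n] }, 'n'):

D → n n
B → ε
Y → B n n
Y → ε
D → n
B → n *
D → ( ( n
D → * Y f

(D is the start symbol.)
GOTO(I, 'n') = CLOSURE({ [A → αX.β] : [A → α.Xβ] ∈ I, X = 'n' })

Items with dot before 'n', with the dot advanced:
  [D → . n] → [D → n .]
Closure adds nothing (no advanced item has the dot before a non-terminal).

GOTO = { [D → n .] }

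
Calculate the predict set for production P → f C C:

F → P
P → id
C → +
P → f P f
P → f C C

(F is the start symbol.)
{ 'f' }

PREDICT(P → f C C) = (FIRST(RHS) \ {ε}) ∪ (FOLLOW(P) if ε ∈ FIRST(RHS), i.e. RHS ⇒* ε)
FIRST(f C C) = { 'f' }
ε ∉ FIRST(f C C), so FOLLOW(P) is not added.
PREDICT(P → f C C) = { 'f' }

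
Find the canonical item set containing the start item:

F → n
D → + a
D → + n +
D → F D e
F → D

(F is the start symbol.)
First, augment the grammar with F' → F
I₀ = CLOSURE({ [F' → . F] }):
  [F' → . F] has the dot before F: add [F → . n], [F → . D]
  [F → . D] has the dot before D: add [D → . + a], [D → . + n +], [D → . F D e]
No further items can be added.

I₀ = { [D → . + a], [D → . + n +], [D → . F D e], [F → . D], [F → . n], [F' → . F] }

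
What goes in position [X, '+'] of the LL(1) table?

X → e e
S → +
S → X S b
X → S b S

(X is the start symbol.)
X → S b S

To find M[X, '+'], we find productions for X where '+' is in the predict set (PREDICT(N → α) = (FIRST(α) \ {ε}) ∪ (FOLLOW(N) if α ⇒* ε)).

Relevant sets:
  FIRST(S) = { '+', 'e' }

X → e e: PREDICT = { 'e' }
X → S b S: PREDICT = { '+', 'e' }
  '+' is in predict set, so this production goes in M[X, '+']

M[X, '+'] = X → S b S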